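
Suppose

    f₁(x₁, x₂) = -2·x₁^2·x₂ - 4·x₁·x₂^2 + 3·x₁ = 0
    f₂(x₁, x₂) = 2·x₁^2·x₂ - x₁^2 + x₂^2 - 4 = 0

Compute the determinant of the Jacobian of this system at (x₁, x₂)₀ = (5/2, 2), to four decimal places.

J = [[-4·x₁·x₂ - 4·x₂^2 + 3, -2·x₁^2 - 8·x₁·x₂], [4·x₁·x₂ - 2·x₁, 2·x₁^2 + 2·x₂]].
At the point, J = [[-33.0000, -52.5000], [15.0000, 16.5000]].
det J = 243.0000.

243.0000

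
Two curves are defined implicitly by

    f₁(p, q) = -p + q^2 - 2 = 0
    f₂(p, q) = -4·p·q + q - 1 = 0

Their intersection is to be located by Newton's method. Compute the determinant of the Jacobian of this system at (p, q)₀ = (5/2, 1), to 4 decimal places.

17.0000

J = [[-1, 2·q], [-4·q, -4·p + 1]].
At the point, J = [[-1.0000, 2.0000], [-4.0000, -9.0000]].
det J = 17.0000.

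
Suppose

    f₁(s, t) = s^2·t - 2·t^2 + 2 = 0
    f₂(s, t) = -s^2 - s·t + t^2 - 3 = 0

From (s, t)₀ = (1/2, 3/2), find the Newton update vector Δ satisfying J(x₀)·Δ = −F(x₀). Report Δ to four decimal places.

At (1/2, 3/2): F = (-2.1250, -1.7500).
Jacobian J = [[2·s·t, s^2 - 4·t], [-2·s - t, -s + 2·t]].
At the point, J = [[1.5000, -5.7500], [-2.5000, 2.5000]] (det J = -10.6250).
Solving J·Δ = −F gives Δ = (-1.4471, -0.7471).

(-1.4471, -0.7471)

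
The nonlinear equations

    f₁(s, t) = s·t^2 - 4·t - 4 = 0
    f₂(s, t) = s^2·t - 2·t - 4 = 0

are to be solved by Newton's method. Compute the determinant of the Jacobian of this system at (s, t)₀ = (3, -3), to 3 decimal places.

-333.000

J = [[t^2, 2·s·t - 4], [2·s·t, s^2 - 2]].
At the point, J = [[9.000, -22.000], [-18.000, 7.000]].
det J = -333.000.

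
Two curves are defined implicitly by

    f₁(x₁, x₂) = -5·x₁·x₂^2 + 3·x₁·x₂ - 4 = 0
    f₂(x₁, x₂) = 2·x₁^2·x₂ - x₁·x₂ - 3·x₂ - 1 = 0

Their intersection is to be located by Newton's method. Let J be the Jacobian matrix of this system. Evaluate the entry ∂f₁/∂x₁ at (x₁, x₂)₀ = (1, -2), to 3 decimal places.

-26.000

∂f₁/∂x₁ = -5·x₂^2 + 3·x₂.
At (1, -2) this is -26.000.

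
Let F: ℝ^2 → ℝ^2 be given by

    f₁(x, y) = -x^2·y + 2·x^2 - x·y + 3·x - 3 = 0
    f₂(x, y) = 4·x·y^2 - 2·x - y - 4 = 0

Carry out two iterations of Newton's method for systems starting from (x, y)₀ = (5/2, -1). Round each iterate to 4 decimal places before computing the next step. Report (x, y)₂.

At (5/2, -1): F = (25.7500, 2.0000).
Jacobian J = [[-2·x·y + 4·x - y + 3, -x^2 - x], [4·y^2 - 2, 8·x·y - 1]].
At the point, J = [[19.0000, -8.7500], [2.0000, -21.0000]] (det J = -381.5000).
Solving J·Δ = −F gives Δ = (-1.3716, -0.0354).
Then the next iterate is (x, y)₁ = (1.1284, -1.0354).
Round to (1.1284, -1.0354) and repeat: F = (5.418479, -0.382581), J = [[10.885691, -2.401687], [2.288213, -10.346763]].
Δ = (-0.5319, -0.1546), so (x, y)₂ = (0.5965, -1.1900).

(0.5965, -1.1900)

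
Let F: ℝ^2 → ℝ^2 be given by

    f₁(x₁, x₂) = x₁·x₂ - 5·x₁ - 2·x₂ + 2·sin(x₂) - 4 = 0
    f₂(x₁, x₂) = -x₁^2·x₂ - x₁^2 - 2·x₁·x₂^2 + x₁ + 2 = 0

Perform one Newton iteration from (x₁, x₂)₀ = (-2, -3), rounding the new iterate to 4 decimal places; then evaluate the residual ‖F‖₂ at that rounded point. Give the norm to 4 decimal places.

33.2065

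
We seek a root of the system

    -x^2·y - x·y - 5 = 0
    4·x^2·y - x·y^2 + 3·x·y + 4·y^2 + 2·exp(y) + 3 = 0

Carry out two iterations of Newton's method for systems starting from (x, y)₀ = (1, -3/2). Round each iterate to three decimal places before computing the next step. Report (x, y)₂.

(1.079, -2.225)

At (1, -3/2): F = (-2.000, -0.30374).
Jacobian J = [[-2·x·y - y, -x^2 - x], [8·x·y - y^2 + 3·y, 4·x^2 - 2·x·y + 3·x + 8·y + 2·exp(y)]].
At the point, J = [[4.500, -2.000], [-18.750, -1.55374]] (det J = -44.49183).
Solving J·Δ = −F gives Δ = (0.056, -0.874).
Then the next iterate is (x, y)₁ = (1.056, -2.374).
Round to (1.056, -2.374) and repeat: F = (0.15428, 1.66807), J = [[7.38789, -2.17114], [-32.81343, -6.16335]].
Δ = (0.023, 0.149), so (x, y)₂ = (1.079, -2.225).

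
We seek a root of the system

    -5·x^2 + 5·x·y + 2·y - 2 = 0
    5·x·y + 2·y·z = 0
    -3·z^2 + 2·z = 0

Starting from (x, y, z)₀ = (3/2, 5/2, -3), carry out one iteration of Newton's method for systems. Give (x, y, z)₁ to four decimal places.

(0.6980, 1.1837, -1.3500)

At (3/2, 5/2, -3): F = (10.5000, 3.7500, -33.0000).
Jacobian J = [[-10·x + 5·y, 5·x + 2, 0], [5·y, 5·x + 2·z, 2·y], [0, 0, -6·z + 2]].
At the point, J = [[-2.5000, 9.5000, 0.0000], [12.5000, 1.5000, 5.0000], [0.0000, 0.0000, 20.0000]] (det J = -2450.0000).
Solving J·Δ = −F gives Δ = (-0.8020, -1.3163, 1.6500).
Then the next iterate is (x, y, z)₁ = (0.6980, 1.1837, -1.3500).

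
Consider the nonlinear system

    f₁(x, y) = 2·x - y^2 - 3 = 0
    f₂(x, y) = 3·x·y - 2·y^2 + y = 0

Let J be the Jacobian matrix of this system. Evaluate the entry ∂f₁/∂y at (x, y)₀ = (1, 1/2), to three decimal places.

-1.000

∂f₁/∂y = -2·y.
At (1, 1/2) this is -1.000.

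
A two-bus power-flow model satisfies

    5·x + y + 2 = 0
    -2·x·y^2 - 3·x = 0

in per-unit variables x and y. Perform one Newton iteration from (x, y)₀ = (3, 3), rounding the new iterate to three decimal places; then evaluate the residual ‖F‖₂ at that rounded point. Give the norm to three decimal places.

33.724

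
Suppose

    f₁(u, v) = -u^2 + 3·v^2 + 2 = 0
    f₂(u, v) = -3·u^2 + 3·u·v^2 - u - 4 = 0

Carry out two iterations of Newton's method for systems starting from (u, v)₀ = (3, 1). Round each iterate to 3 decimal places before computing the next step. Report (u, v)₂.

(7.782, 5.218)

At (3, 1): F = (-4.000, -25.000).
Jacobian J = [[-2·u, 6·v], [-6·u + 3·v^2 - 1, 6·u·v]].
At the point, J = [[-6.000, 6.000], [-16.000, 18.000]] (det J = -12.000).
Solving J·Δ = −F gives Δ = (6.500, 7.167).
Then the next iterate is (u, v)₁ = (9.500, 8.167).
Round to (9.500, 8.167) and repeat: F = (111.84967, 1616.69684), J = [[-19.000, 49.002], [142.09967, 465.519]].
Δ = (-1.718, -2.949), so (u, v)₂ = (7.782, 5.218).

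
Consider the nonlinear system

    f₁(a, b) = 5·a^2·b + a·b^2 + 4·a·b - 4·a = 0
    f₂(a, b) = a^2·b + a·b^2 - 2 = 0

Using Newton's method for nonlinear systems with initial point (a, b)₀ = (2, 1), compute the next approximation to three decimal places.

At (2, 1): F = (22.000, 4.000).
Jacobian J = [[10·a·b + b^2 + 4·b - 4, 5·a^2 + 2·a·b + 4·a], [2·a·b + b^2, a^2 + 2·a·b]].
At the point, J = [[21.000, 32.000], [5.000, 8.000]] (det J = 8.000).
Solving J·Δ = −F gives Δ = (-6.000, 3.250).
Then the next iterate is (a, b)₁ = (-4.000, 4.250).

(-4.000, 4.250)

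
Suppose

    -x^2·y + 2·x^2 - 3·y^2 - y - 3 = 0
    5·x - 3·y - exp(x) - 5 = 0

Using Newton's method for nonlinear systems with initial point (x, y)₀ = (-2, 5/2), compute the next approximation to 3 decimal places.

At (-2, 5/2): F = (-26.250, -22.63534).
Jacobian J = [[-2·x·y + 4·x, -x^2 - 6·y - 1], [-exp(x) + 5, -3]].
At the point, J = [[2.000, -20.000], [4.86466, -3.000]] (det J = 91.29329).
Solving J·Δ = −F gives Δ = (4.096, -0.903).
Then the next iterate is (x, y)₁ = (2.096, 1.597).

(2.096, 1.597)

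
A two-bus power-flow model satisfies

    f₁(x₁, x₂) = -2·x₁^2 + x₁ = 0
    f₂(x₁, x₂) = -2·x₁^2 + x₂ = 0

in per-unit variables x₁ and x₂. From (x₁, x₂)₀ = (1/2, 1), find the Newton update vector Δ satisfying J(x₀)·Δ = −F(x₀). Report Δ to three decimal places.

At (1/2, 1): F = (0.000, 0.500).
Jacobian J = [[-4·x₁ + 1, 0], [-4·x₁, 1]].
At the point, J = [[-1.000, 0.000], [-2.000, 1.000]] (det J = -1.000).
Solving J·Δ = −F gives Δ = (0.000, -0.500).

(0.000, -0.500)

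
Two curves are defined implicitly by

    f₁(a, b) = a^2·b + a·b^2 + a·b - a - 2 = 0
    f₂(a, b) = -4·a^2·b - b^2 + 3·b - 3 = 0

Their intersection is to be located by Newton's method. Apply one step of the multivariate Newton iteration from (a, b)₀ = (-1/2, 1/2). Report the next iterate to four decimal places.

(4.0833, -6.4167)

At (-1/2, 1/2): F = (-1.7500, -2.2500).
Jacobian J = [[2·a·b + b^2 + b - 1, a^2 + 2·a·b + a], [-8·a·b, -4·a^2 - 2·b + 3]].
At the point, J = [[-0.7500, -0.7500], [2.0000, 1.0000]] (det J = 0.7500).
Solving J·Δ = −F gives Δ = (4.5833, -6.9167).
Then the next iterate is (a, b)₁ = (4.0833, -6.4167).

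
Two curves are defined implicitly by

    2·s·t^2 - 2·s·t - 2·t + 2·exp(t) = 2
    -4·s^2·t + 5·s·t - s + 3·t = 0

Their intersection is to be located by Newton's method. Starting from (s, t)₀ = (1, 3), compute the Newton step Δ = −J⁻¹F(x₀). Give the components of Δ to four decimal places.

(0.6668, -1.0831)

At (1, 3): F = (44.171074, 11.0000).
Jacobian J = [[2·t^2 - 2·t, 4·s·t - 2·s + 2·exp(t) - 2], [-8·s·t + 5·t - 1, -4·s^2 + 5·s + 3]].
At the point, J = [[12.0000, 48.171074], [-10.0000, 4.0000]] (det J = 529.710738).
Solving J·Δ = −F gives Δ = (0.6668, -1.0831).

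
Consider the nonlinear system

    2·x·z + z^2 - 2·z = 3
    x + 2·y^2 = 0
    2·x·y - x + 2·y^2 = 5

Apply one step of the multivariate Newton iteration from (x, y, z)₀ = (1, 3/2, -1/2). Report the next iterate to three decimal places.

At (1, 3/2, -1/2): F = (-2.750, 5.500, 1.500).
Jacobian J = [[2·z, 0, 2·x + 2·z - 2], [1, 4·y, 0], [2·y - 1, 2·x + 4·y, 0]].
At the point, J = [[-1.000, 0.000, -1.000], [1.000, 6.000, 0.000], [2.000, 8.000, 0.000]] (det J = 4.000).
Solving J·Δ = −F gives Δ = (8.750, -2.375, -11.500).
Then the next iterate is (x, y, z)₁ = (9.750, -0.875, -12.000).

(9.750, -0.875, -12.000)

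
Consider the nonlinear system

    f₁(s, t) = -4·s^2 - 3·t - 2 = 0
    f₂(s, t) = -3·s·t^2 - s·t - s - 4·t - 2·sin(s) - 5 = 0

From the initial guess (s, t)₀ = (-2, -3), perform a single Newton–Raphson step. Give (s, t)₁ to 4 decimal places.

At (-2, -3): F = (-9.0000, 58.818595).
Jacobian J = [[-8·s, -3], [-3·t^2 - t - 2·cos(s) - 1, -6·s·t - s - 4]].
At the point, J = [[16.0000, -3.0000], [-24.167706, -38.0000]] (det J = -680.503119).
Solving J·Δ = −F gives Δ = (0.7619, 1.0633).
Then the next iterate is (s, t)₁ = (-1.2381, -1.9367).

(-1.2381, -1.9367)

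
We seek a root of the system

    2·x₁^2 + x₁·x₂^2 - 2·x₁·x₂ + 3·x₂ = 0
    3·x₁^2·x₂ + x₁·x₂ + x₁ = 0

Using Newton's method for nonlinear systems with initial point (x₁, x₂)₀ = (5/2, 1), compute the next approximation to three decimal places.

(1.038, 1.052)

At (5/2, 1): F = (13.000, 23.750).
Jacobian J = [[4·x₁ + x₂^2 - 2·x₂, 2·x₁·x₂ - 2·x₁ + 3], [6·x₁·x₂ + x₂ + 1, 3·x₁^2 + x₁]].
At the point, J = [[9.000, 3.000], [17.000, 21.250]] (det J = 140.250).
Solving J·Δ = −F gives Δ = (-1.462, 0.052).
Then the next iterate is (x₁, x₂)₁ = (1.038, 1.052).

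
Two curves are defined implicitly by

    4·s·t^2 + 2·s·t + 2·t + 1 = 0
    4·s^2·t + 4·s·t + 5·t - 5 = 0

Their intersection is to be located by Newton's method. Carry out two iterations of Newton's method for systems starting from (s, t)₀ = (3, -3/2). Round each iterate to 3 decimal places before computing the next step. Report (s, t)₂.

(-0.662, -1.832)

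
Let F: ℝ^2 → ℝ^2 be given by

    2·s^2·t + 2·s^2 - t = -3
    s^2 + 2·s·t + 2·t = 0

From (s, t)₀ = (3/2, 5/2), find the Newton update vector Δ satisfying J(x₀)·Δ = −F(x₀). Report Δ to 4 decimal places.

At (3/2, 5/2): F = (16.2500, 14.7500).
Jacobian J = [[4·s·t + 4·s, 2·s^2 - 1], [2·s + 2·t, 2·s + 2]].
At the point, J = [[21.0000, 3.5000], [8.0000, 5.0000]] (det J = 77.0000).
Solving J·Δ = −F gives Δ = (-0.3847, -2.3344).

(-0.3847, -2.3344)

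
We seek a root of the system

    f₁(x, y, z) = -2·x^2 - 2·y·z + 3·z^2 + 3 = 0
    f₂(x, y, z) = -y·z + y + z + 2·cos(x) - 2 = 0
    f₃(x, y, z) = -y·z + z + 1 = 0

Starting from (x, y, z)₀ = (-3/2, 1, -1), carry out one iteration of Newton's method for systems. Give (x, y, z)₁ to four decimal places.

(-0.0671, 0.0000, 0.2621)

At (-3/2, 1, -1): F = (3.5000, -0.858526, 1.0000).
Jacobian J = [[-4·x, -2·z, -2·y + 6·z], [-2·sin(x), -z + 1, -y + 1], [0, -z, -y + 1]].
At the point, J = [[6.0000, 2.0000, -8.0000], [1.994990, 2.0000, 0.0000], [0.0000, 1.0000, 0.0000]] (det J = -15.959920).
Solving J·Δ = −F gives Δ = (1.4329, -1.0000, 1.2621).
Then the next iterate is (x, y, z)₁ = (-0.0671, 0.0000, 0.2621).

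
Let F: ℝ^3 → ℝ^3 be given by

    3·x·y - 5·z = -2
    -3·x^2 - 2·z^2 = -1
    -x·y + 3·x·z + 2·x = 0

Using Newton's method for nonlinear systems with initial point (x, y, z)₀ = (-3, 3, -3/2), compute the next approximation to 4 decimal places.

(-1.5235, 2.1687, -0.8460)

At (-3, 3, -3/2): F = (-17.5000, -30.5000, 16.5000).
Jacobian J = [[3·y, 3·x, -5], [-6·x, 0, -4·z], [-y + 3·z + 2, -x, 3·x]].
At the point, J = [[9.0000, -9.0000, -5.0000], [18.0000, 0.0000, 6.0000], [-5.5000, 3.0000, -9.0000]] (det J = -1593.0000).
Solving J·Δ = −F gives Δ = (1.4765, -0.8313, 0.6540).
Then the next iterate is (x, y, z)₁ = (-1.5235, 2.1687, -0.8460).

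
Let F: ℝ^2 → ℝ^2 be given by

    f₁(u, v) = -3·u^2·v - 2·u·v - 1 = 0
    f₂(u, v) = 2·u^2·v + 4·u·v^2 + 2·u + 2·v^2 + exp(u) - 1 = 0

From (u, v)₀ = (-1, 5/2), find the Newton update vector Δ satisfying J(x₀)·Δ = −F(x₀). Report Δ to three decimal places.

(0.285, -0.647)

At (-1, 5/2): F = (-3.500, -10.13212).
Jacobian J = [[-6·u·v - 2·v, -3·u^2 - 2·u], [4·u·v + 4·v^2 + exp(u) + 2, 2·u^2 + 8·u·v + 4·v]].
At the point, J = [[10.000, -1.000], [17.36788, -8.000]] (det J = -62.63212).
Solving J·Δ = −F gives Δ = (0.285, -0.647).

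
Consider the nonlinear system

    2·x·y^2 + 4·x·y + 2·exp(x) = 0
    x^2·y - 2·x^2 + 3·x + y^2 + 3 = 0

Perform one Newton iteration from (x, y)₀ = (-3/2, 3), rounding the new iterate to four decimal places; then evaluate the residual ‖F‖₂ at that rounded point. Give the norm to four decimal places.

13.0885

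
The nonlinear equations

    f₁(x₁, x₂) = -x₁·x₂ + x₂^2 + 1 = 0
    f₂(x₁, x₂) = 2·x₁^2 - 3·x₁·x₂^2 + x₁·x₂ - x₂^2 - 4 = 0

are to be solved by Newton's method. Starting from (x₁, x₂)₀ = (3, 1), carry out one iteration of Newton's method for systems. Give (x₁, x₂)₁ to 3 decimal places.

(2.111, 0.889)

At (3, 1): F = (-1.000, 7.000).
Jacobian J = [[-x₂, -x₁ + 2·x₂], [4·x₁ - 3·x₂^2 + x₂, -6·x₁·x₂ + x₁ - 2·x₂]].
At the point, J = [[-1.000, -1.000], [10.000, -17.000]] (det J = 27.000).
Solving J·Δ = −F gives Δ = (-0.889, -0.111).
Then the next iterate is (x₁, x₂)₁ = (2.111, 0.889).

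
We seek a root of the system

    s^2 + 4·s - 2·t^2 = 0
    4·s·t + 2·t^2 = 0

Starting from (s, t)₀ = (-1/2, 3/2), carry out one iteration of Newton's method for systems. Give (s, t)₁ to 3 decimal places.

(-0.167, 0.625)

At (-1/2, 3/2): F = (-6.250, 1.500).
Jacobian J = [[2·s + 4, -4·t], [4·t, 4·s + 4·t]].
At the point, J = [[3.000, -6.000], [6.000, 4.000]] (det J = 48.000).
Solving J·Δ = −F gives Δ = (0.333, -0.875).
Then the next iterate is (s, t)₁ = (-0.167, 0.625).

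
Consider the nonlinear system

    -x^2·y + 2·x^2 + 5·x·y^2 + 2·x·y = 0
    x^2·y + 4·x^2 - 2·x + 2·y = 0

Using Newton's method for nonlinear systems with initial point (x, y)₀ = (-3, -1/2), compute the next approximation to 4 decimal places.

At (-3, -1/2): F = (21.7500, 36.5000).
Jacobian J = [[-2·x·y + 4·x + 5·y^2 + 2·y, -x^2 + 10·x·y + 2·x], [2·x·y + 8·x - 2, x^2 + 2]].
At the point, J = [[-14.7500, 0.0000], [-23.0000, 11.0000]] (det J = -162.2500).
Solving J·Δ = −F gives Δ = (1.4746, -0.2350).
Then the next iterate is (x, y)₁ = (-1.5254, -0.7350).

(-1.5254, -0.7350)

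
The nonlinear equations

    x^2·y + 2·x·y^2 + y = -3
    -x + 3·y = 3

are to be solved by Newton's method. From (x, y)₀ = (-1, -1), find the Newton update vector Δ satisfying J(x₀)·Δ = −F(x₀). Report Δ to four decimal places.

At (-1, -1): F = (-1.0000, -5.0000).
Jacobian J = [[2·x·y + 2·y^2, x^2 + 4·x·y + 1], [-1, 3]].
At the point, J = [[4.0000, 6.0000], [-1.0000, 3.0000]] (det J = 18.0000).
Solving J·Δ = −F gives Δ = (-1.5000, 1.1667).

(-1.5000, 1.1667)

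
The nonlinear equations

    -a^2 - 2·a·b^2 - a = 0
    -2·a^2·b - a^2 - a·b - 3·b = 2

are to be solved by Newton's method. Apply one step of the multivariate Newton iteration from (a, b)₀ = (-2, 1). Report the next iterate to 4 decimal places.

(-0.9485, 0.6186)

At (-2, 1): F = (2.0000, -15.0000).
Jacobian J = [[-2·a - 2·b^2 - 1, -4·a·b], [-4·a·b - 2·a - b, -2·a^2 - a - 3]].
At the point, J = [[1.0000, 8.0000], [11.0000, -9.0000]] (det J = -97.0000).
Solving J·Δ = −F gives Δ = (1.0515, -0.3814).
Then the next iterate is (a, b)₁ = (-0.9485, 0.6186).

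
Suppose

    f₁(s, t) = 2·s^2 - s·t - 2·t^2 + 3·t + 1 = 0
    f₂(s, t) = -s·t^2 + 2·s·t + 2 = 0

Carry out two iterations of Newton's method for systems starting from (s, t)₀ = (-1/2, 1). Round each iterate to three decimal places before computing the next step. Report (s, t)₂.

(-1.920, 8.798)

At (-1/2, 1): F = (3.000, 1.500).
Jacobian J = [[4·s - t, -s - 4·t + 3], [-t^2 + 2·t, -2·s·t + 2·s]].
At the point, J = [[-3.000, -0.500], [1.000, 0.000]] (det J = 0.500).
Solving J·Δ = −F gives Δ = (-1.500, 15.000).
Then the next iterate is (s, t)₁ = (-2.000, 16.000).
Round to (-2.000, 16.000) and repeat: F = (-423.000, 450.000), J = [[-24.000, -59.000], [-224.000, 60.000]].
Δ = (0.080, -7.202), so (s, t)₂ = (-1.920, 8.798).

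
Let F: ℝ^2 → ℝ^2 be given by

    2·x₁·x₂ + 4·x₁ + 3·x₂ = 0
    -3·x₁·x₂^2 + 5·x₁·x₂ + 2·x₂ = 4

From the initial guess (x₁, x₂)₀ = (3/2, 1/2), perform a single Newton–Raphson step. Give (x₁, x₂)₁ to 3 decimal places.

At (3/2, 1/2): F = (9.000, -0.375).
Jacobian J = [[2·x₂ + 4, 2·x₁ + 3], [-3·x₂^2 + 5·x₂, -6·x₁·x₂ + 5·x₁ + 2]].
At the point, J = [[5.000, 6.000], [1.750, 5.000]] (det J = 14.500).
Solving J·Δ = −F gives Δ = (-3.259, 1.216).
Then the next iterate is (x₁, x₂)₁ = (-1.759, 1.716).

(-1.759, 1.716)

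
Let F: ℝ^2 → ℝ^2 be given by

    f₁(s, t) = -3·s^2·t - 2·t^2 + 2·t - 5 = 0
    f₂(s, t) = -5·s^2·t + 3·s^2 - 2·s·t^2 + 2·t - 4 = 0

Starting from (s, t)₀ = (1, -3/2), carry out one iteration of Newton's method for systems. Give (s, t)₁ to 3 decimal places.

(0.658, 0.716)

At (1, -3/2): F = (-8.000, -1.000).
Jacobian J = [[-6·s·t, -3·s^2 - 4·t + 2], [-10·s·t + 6·s - 2·t^2, -5·s^2 - 4·s·t + 2]].
At the point, J = [[9.000, 5.000], [16.500, 3.000]] (det J = -55.500).
Solving J·Δ = −F gives Δ = (-0.342, 2.216).
Then the next iterate is (s, t)₁ = (0.658, 0.716).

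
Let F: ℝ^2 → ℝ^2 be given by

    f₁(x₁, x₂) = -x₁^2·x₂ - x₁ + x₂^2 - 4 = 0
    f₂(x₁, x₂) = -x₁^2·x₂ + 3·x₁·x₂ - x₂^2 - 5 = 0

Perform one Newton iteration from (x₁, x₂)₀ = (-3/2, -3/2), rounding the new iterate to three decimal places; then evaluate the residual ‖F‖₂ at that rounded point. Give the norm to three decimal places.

At (-3/2, -3/2): F = (3.125, 2.875).
Jacobian J = [[-2·x₁·x₂ - 1, -x₁^2 + 2·x₂], [-2·x₁·x₂ + 3·x₂, -x₁^2 + 3·x₁ - 2·x₂]].
At the point, J = [[-5.500, -5.250], [-9.000, -3.750]] (det J = -26.625).
Solving J·Δ = −F gives Δ = (0.127, 0.462).
Then the next iterate is (x₁, x₂)₁ = (-1.373, -1.038).
Re-evaluating at (-1.373, -1.038): F = (0.40721, 0.15484), so ‖F‖₂ = 0.436.

0.436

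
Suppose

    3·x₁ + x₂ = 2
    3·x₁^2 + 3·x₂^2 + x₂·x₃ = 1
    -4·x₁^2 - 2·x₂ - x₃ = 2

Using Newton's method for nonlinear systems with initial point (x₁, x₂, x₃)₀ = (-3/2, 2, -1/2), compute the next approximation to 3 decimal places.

(1.367, -2.100, 27.600)

At (-3/2, 2, -1/2): F = (-4.500, 16.750, -14.500).
Jacobian J = [[3, 1, 0], [6·x₁, 6·x₂ + x₃, x₂], [-8·x₁, -2, -1]].
At the point, J = [[3.000, 1.000, 0.000], [-9.000, 11.500, 2.000], [12.000, -2.000, -1.000]] (det J = -7.500).
Solving J·Δ = −F gives Δ = (2.867, -4.100, 28.100).
Then the next iterate is (x₁, x₂, x₃)₁ = (1.367, -2.100, 27.600).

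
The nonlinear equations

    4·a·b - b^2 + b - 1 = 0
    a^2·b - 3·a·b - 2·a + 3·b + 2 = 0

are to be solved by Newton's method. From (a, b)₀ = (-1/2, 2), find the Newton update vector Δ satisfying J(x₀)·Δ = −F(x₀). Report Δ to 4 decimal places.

(2.4375, 2.5000)

At (-1/2, 2): F = (-7.0000, 12.5000).
Jacobian J = [[4·b, 4·a - 2·b + 1], [2·a·b - 3·b - 2, a^2 - 3·a + 3]].
At the point, J = [[8.0000, -5.0000], [-10.0000, 4.7500]] (det J = -12.0000).
Solving J·Δ = −F gives Δ = (2.4375, 2.5000).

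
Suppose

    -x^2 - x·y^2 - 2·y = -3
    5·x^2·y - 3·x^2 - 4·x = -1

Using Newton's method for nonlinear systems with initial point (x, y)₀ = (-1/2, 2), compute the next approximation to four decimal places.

(-0.2500, 0.4000)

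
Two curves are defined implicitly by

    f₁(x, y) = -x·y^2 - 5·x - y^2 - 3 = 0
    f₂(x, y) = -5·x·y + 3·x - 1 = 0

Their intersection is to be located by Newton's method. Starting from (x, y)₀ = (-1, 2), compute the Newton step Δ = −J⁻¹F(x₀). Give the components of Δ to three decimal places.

At (-1, 2): F = (2.000, 6.000).
Jacobian J = [[-y^2 - 5, -2·x·y - 2·y], [-5·y + 3, -5·x]].
At the point, J = [[-9.000, 0.000], [-7.000, 5.000]] (det J = -45.000).
Solving J·Δ = −F gives Δ = (0.222, -0.889).

(0.222, -0.889)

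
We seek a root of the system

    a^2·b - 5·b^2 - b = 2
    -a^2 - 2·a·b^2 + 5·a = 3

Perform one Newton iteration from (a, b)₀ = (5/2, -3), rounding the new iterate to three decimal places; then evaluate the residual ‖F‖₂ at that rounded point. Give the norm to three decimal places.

At (5/2, -3): F = (-62.750, -41.750).
Jacobian J = [[2·a·b, a^2 - 10·b - 1], [-2·a - 2·b^2 + 5, -4·a·b]].
At the point, J = [[-15.000, 35.250], [-18.000, 30.000]] (det J = 184.500).
Solving J·Δ = −F gives Δ = (2.227, 2.728).
Then the next iterate is (a, b)₁ = (4.727, -0.272).
Re-evaluating at (4.727, -0.272): F = (-8.17563, -2.40897), so ‖F‖₂ = 8.523.

8.523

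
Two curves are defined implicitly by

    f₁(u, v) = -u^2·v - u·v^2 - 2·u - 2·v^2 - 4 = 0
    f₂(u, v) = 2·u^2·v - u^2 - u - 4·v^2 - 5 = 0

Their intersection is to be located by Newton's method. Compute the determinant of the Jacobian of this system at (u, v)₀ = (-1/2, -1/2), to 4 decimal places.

-13.6250

J = [[-2·u·v - v^2 - 2, -u^2 - 2·u·v - 4·v], [4·u·v - 2·u - 1, 2·u^2 - 8·v]].
At the point, J = [[-2.7500, 1.2500], [1.0000, 4.5000]].
det J = -13.6250.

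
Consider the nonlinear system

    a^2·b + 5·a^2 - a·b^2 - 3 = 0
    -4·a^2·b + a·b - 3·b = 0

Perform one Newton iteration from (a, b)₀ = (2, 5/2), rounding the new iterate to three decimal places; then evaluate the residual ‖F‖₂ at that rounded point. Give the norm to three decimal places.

13.672

At (2, 5/2): F = (14.500, -42.500).
Jacobian J = [[2·a·b + 10·a - b^2, a^2 - 2·a·b], [-8·a·b + b, -4·a^2 + a - 3]].
At the point, J = [[23.750, -6.000], [-37.500, -17.000]] (det J = -628.750).
Solving J·Δ = −F gives Δ = (-0.798, -0.741).
Then the next iterate is (a, b)₁ = (1.202, 1.759).
Re-evaluating at (1.202, 1.759): F = (3.04634, -13.32832), so ‖F‖₂ = 13.672.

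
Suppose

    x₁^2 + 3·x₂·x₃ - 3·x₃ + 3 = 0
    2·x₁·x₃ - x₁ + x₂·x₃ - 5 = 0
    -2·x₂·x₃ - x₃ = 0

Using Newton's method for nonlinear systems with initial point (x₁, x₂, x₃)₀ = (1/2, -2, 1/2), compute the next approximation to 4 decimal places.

(46.7500, 31.0000, 11.0000)

At (1/2, -2, 1/2): F = (-1.2500, -6.0000, 1.5000).
Jacobian J = [[2·x₁, 3·x₃, 3·x₂ - 3], [2·x₃ - 1, x₃, 2·x₁ + x₂], [0, -2·x₃, -2·x₂ - 1]].
At the point, J = [[1.0000, 1.5000, -9.0000], [0.0000, 0.5000, -1.0000], [0.0000, -1.0000, 3.0000]] (det J = 0.5000).
Solving J·Δ = −F gives Δ = (46.2500, 33.0000, 10.5000).
Then the next iterate is (x₁, x₂, x₃)₁ = (46.7500, 31.0000, 11.0000).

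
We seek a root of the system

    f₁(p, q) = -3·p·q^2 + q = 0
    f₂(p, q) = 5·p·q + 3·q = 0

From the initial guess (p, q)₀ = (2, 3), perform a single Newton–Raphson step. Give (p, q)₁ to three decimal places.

(-2.034, 4.655)

At (2, 3): F = (-51.000, 39.000).
Jacobian J = [[-3·q^2, -6·p·q + 1], [5·q, 5·p + 3]].
At the point, J = [[-27.000, -35.000], [15.000, 13.000]] (det J = 174.000).
Solving J·Δ = −F gives Δ = (-4.034, 1.655).
Then the next iterate is (p, q)₁ = (-2.034, 4.655).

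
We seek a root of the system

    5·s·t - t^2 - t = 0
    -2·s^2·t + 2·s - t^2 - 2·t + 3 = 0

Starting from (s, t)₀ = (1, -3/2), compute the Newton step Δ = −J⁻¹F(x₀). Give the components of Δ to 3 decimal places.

(-1.093, 0.008)

At (1, -3/2): F = (-8.250, 8.750).
Jacobian J = [[5·t, 5·s - 2·t - 1], [-4·s·t + 2, -2·s^2 - 2·t - 2]].
At the point, J = [[-7.500, 7.000], [8.000, -1.000]] (det J = -48.500).
Solving J·Δ = −F gives Δ = (-1.093, 0.008).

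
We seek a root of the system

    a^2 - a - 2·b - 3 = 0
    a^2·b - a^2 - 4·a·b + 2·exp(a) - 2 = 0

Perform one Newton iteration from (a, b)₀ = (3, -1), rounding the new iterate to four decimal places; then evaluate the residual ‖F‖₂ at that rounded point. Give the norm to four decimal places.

At (3, -1): F = (5.0000, 32.171074).
Jacobian J = [[2·a - 1, -2], [2·a·b - 2·a - 4·b + 2·exp(a), a^2 - 4·a]].
At the point, J = [[5.0000, -2.0000], [32.171074, -3.0000]] (det J = 49.342148).
Solving J·Δ = −F gives Δ = (-1.0000, 0.0000).
Then the next iterate is (a, b)₁ = (2.0000, -1.0000).
Re-evaluating at (2.0000, -1.0000): F = (1.0000, 12.778112), so ‖F‖₂ = 12.8172.

12.8172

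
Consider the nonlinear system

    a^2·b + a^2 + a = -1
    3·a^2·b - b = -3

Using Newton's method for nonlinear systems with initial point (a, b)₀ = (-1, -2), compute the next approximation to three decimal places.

(-1.167, -0.500)

At (-1, -2): F = (-1.000, -1.000).
Jacobian J = [[2·a·b + 2·a + 1, a^2], [6·a·b, 3·a^2 - 1]].
At the point, J = [[3.000, 1.000], [12.000, 2.000]] (det J = -6.000).
Solving J·Δ = −F gives Δ = (-0.167, 1.500).
Then the next iterate is (a, b)₁ = (-1.167, -0.500).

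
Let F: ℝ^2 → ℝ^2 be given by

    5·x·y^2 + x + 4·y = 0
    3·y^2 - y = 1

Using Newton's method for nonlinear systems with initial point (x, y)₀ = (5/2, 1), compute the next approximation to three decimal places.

(0.300, 0.800)

At (5/2, 1): F = (19.000, 1.000).
Jacobian J = [[5·y^2 + 1, 10·x·y + 4], [0, 6·y - 1]].
At the point, J = [[6.000, 29.000], [0.000, 5.000]] (det J = 30.000).
Solving J·Δ = −F gives Δ = (-2.200, -0.200).
Then the next iterate is (x, y)₁ = (0.300, 0.800).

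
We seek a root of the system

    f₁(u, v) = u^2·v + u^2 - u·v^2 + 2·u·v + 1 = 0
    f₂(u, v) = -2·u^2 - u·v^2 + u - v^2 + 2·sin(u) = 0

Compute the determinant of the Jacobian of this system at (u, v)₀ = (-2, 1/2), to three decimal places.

J = [[2·u·v + 2·u - v^2 + 2·v, u^2 - 2·u·v + 2·u], [-4·u - v^2 + 2·cos(u) + 1, -2·u·v - 2·v]].
At the point, J = [[-5.250, 2.000], [7.91771, 1.000]].
det J = -21.085.

-21.085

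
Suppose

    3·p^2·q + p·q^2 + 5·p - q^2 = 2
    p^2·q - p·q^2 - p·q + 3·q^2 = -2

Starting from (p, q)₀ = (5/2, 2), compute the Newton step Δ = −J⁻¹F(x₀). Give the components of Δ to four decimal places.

At (5/2, 2): F = (54.0000, 11.5000).
Jacobian J = [[6·p·q + q^2 + 5, 3·p^2 + 2·p·q - 2·q], [2·p·q - q^2 - q, p^2 - 2·p·q - p + 6·q]].
At the point, J = [[39.0000, 24.7500], [4.0000, 5.7500]] (det J = 125.2500).
Solving J·Δ = −F gives Δ = (-0.2066, -1.8563).

(-0.2066, -1.8563)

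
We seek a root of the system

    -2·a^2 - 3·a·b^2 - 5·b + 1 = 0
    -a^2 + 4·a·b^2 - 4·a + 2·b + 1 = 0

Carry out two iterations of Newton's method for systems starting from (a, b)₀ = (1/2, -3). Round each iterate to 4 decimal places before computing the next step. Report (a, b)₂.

At (1/2, -3): F = (2.0000, 10.7500).
Jacobian J = [[-4·a - 3·b^2, -6·a·b - 5], [-2·a + 4·b^2 - 4, 8·a·b + 2]].
At the point, J = [[-29.0000, 4.0000], [31.0000, -10.0000]] (det J = 166.0000).
Solving J·Δ = −F gives Δ = (0.3795, 2.2515).
Then the next iterate is (a, b)₁ = (0.8795, -0.7485).
Round to (0.8795, -0.7485) and repeat: F = (1.717234, -2.817553), J = [[-5.198757, -1.050166], [-3.517991, -3.266446]].
Δ = (0.6449, -1.5571), so (a, b)₂ = (1.5244, -2.3056).

(1.5244, -2.3056)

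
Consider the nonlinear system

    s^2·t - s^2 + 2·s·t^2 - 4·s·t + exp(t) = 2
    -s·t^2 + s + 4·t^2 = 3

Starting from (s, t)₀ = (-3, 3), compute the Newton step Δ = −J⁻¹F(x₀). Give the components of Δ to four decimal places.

(2.2228, -0.9337)

At (-3, 3): F = (18.085537, 57.0000).
Jacobian J = [[2·s·t - 2·s + 2·t^2 - 4·t, s^2 + 4·s·t - 4·s + exp(t)], [-t^2 + 1, -2·s·t + 8·t]].
At the point, J = [[-6.0000, 5.085537], [-8.0000, 42.0000]] (det J = -211.315705).
Solving J·Δ = −F gives Δ = (2.2228, -0.9337).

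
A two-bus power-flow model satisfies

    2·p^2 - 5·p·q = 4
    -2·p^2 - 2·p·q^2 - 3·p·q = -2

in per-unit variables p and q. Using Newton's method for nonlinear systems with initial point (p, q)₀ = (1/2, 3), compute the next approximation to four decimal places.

(-1.6000, 9.5200)

At (1/2, 3): F = (-11.0000, -12.0000).
Jacobian J = [[4·p - 5·q, -5·p], [-4·p - 2·q^2 - 3·q, -4·p·q - 3·p]].
At the point, J = [[-13.0000, -2.5000], [-29.0000, -7.5000]] (det J = 25.0000).
Solving J·Δ = −F gives Δ = (-2.1000, 6.5200).
Then the next iterate is (p, q)₁ = (-1.6000, 9.5200).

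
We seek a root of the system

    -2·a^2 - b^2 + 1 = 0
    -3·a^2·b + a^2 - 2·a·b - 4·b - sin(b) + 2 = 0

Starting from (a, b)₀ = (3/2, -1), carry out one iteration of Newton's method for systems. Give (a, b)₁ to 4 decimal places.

(1.0389, -0.1332)

At (3/2, -1): F = (-4.5000, 18.841471).
Jacobian J = [[-4·a, -2·b], [-6·a·b + 2·a - 2·b, -3·a^2 - 2·a - cos(b) - 4]].
At the point, J = [[-6.0000, 2.0000], [14.0000, -14.290302]] (det J = 57.741814).
Solving J·Δ = −F gives Δ = (-0.4611, 0.8668).
Then the next iterate is (a, b)₁ = (1.0389, -0.1332).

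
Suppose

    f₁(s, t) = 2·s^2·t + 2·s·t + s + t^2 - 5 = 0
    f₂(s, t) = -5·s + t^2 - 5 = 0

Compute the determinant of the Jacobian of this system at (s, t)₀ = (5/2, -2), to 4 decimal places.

J = [[4·s·t + 2·t + 1, 2·s^2 + 2·s + 2·t], [-5, 2·t]].
At the point, J = [[-23.0000, 13.5000], [-5.0000, -4.0000]].
det J = 159.5000.

159.5000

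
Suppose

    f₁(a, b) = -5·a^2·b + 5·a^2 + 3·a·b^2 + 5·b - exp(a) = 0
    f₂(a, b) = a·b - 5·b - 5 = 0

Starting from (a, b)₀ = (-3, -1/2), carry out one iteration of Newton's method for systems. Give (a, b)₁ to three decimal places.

(-1.428, -0.723)

At (-3, -1/2): F = (62.70021, -1.000).
Jacobian J = [[-10·a·b + 10·a + 3·b^2 - exp(a), -5·a^2 + 6·a·b + 5], [b, a - 5]].
At the point, J = [[-44.29979, -31.000], [-0.500, -8.000]] (det J = 338.89830).
Solving J·Δ = −F gives Δ = (1.572, -0.223).
Then the next iterate is (a, b)₁ = (-1.428, -0.723).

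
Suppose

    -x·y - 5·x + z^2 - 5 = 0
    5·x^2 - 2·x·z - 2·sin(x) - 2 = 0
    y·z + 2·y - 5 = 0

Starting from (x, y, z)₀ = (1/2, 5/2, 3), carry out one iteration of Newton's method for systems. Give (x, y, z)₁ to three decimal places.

(-0.650, 1.770, 1.460)

At (1/2, 5/2, 3): F = (0.250, -4.70885, 7.500).
Jacobian J = [[-y - 5, -x, 2·z], [10·x - 2·z - 2·cos(x), 0, -2·x], [0, z + 2, y]].
At the point, J = [[-7.500, -0.500, 6.000], [-2.75517, 0.000, -1.000], [0.000, 5.000, 2.500]] (det J = -123.59891).
Solving J·Δ = −F gives Δ = (-1.150, -0.730, -1.540).
Then the next iterate is (x, y, z)₁ = (-0.650, 1.770, 1.460).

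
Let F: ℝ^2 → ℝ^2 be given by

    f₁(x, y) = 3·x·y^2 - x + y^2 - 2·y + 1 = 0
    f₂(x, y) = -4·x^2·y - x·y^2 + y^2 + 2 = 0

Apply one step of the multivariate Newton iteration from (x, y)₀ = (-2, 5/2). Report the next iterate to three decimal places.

(-1.456, 1.626)

At (-2, 5/2): F = (-33.250, -19.250).
Jacobian J = [[3·y^2 - 1, 6·x·y + 2·y - 2], [-8·x·y - y^2, -4·x^2 - 2·x·y + 2·y]].
At the point, J = [[17.750, -27.000], [33.750, -1.000]] (det J = 893.500).
Solving J·Δ = −F gives Δ = (0.544, -0.874).
Then the next iterate is (x, y)₁ = (-1.456, 1.626).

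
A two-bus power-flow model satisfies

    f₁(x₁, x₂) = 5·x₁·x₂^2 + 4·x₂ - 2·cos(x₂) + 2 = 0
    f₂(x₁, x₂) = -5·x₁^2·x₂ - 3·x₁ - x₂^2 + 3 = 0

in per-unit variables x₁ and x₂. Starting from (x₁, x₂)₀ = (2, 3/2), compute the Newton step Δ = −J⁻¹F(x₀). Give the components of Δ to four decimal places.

(-0.6141, -0.6515)

At (2, 3/2): F = (30.358526, -35.2500).
Jacobian J = [[5·x₂^2, 10·x₁·x₂ + 2·sin(x₂) + 4], [-10·x₁·x₂ - 3, -5·x₁^2 - 2·x₂]].
At the point, J = [[11.2500, 35.994990], [-33.0000, -23.0000]] (det J = 929.084669).
Solving J·Δ = −F gives Δ = (-0.6141, -0.6515).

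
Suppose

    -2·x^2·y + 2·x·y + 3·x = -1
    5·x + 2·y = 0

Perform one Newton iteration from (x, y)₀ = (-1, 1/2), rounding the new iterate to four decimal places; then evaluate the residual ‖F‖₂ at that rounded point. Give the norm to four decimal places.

0.1406

At (-1, 1/2): F = (-4.0000, -4.0000).
Jacobian J = [[-4·x·y + 2·y + 3, -2·x^2 + 2·x], [5, 2]].
At the point, J = [[6.0000, -4.0000], [5.0000, 2.0000]] (det J = 32.0000).
Solving J·Δ = −F gives Δ = (0.7500, 0.1250).
Then the next iterate is (x, y)₁ = (-0.2500, 0.6250).
Re-evaluating at (-0.2500, 0.6250): F = (-0.140625, 0.0000), so ‖F‖₂ = 0.1406.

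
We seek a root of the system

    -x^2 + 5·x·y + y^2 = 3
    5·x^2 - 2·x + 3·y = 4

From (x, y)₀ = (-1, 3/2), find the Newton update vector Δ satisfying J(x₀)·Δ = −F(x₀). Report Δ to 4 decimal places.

At (-1, 3/2): F = (-9.2500, 7.5000).
Jacobian J = [[-2·x + 5·y, 5·x + 2·y], [10·x - 2, 3]].
At the point, J = [[9.5000, -2.0000], [-12.0000, 3.0000]] (det J = 4.5000).
Solving J·Δ = −F gives Δ = (2.8333, 8.8333).

(2.8333, 8.8333)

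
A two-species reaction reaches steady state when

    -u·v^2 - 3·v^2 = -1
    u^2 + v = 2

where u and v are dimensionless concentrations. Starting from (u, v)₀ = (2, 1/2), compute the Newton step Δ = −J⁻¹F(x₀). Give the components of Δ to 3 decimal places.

At (2, 1/2): F = (-0.250, 2.500).
Jacobian J = [[-v^2, -2·u·v - 6·v], [2·u, 1]].
At the point, J = [[-0.250, -5.000], [4.000, 1.000]] (det J = 19.750).
Solving J·Δ = −F gives Δ = (-0.620, -0.019).

(-0.620, -0.019)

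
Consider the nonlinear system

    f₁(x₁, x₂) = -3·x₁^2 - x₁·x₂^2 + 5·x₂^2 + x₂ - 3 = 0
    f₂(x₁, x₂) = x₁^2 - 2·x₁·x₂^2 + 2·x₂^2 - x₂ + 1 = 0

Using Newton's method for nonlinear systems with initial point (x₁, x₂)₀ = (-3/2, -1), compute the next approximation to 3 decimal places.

(-0.434, -0.644)

At (-3/2, -1): F = (-4.250, 9.250).
Jacobian J = [[-6·x₁ - x₂^2, -2·x₁·x₂ + 10·x₂ + 1], [2·x₁ - 2·x₂^2, -4·x₁·x₂ + 4·x₂ - 1]].
At the point, J = [[8.000, -12.000], [-5.000, -11.000]] (det J = -148.000).
Solving J·Δ = −F gives Δ = (1.066, 0.356).
Then the next iterate is (x₁, x₂)₁ = (-0.434, -0.644).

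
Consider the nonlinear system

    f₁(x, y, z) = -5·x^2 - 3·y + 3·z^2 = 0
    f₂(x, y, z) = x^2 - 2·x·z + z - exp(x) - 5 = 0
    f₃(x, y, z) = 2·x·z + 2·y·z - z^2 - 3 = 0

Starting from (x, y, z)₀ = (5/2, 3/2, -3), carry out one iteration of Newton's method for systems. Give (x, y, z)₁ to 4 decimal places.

(2.6765, -4.1755, -2.7853)

At (5/2, 3/2, -3): F = (-8.7500, 1.067506, -36.0000).
Jacobian J = [[-10·x, -3, 6·z], [2·x - 2·z - exp(x), 0, -2·x + 1], [2·z, 2·z, 2·x + 2·y - 2·z]].
At the point, J = [[-25.0000, -3.0000, -18.0000], [-1.182494, 0.0000, -4.0000], [-6.0000, -6.0000, 14.0000]] (det J = 350.625906).
Solving J·Δ = −F gives Δ = (0.1765, -5.6755, 0.2147).
Then the next iterate is (x, y, z)₁ = (2.6765, -4.1755, -2.7853).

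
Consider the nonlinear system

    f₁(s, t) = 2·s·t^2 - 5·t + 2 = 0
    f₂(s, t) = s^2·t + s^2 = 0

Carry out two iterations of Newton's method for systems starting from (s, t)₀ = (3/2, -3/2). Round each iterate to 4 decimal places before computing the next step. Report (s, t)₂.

(0.8869, 0.8889)

At (3/2, -3/2): F = (16.2500, -1.1250).
Jacobian J = [[2·t^2, 4·s·t - 5], [2·s·t + 2·s, s^2]].
At the point, J = [[4.5000, -14.0000], [-1.5000, 2.2500]] (det J = -10.8750).
Solving J·Δ = −F gives Δ = (1.9138, 1.7759).
Then the next iterate is (s, t)₁ = (3.4138, 0.2759).
Round to (3.4138, 0.2759) and repeat: F = (1.140222, 14.869377), J = [[0.152242, -1.232530], [8.711335, 11.654030]].
Δ = (-2.5269, 0.6130), so (s, t)₂ = (0.8869, 0.8889).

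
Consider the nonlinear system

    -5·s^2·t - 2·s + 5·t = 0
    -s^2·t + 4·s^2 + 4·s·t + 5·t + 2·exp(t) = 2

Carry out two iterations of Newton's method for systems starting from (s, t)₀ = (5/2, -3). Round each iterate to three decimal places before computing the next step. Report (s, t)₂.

At (5/2, -3): F = (73.750, -3.15043).
Jacobian J = [[-10·s·t - 2, -5·s^2 + 5], [-2·s·t + 8·s + 4·t, -s^2 + 4·s + 2·exp(t) + 5]].
At the point, J = [[73.000, -26.250], [23.000, 8.84957]] (det J = 1249.76891).
Solving J·Δ = −F gives Δ = (-0.456, 1.541).
Then the next iterate is (s, t)₁ = (2.044, -1.459).
Round to (2.044, -1.459) and repeat: F = (19.09504, 2.04851), J = [[27.82196, -15.88968], [16.48039, 9.46300]].
Δ = (-0.406, 0.491), so (s, t)₂ = (1.638, -0.968).

(1.638, -0.968)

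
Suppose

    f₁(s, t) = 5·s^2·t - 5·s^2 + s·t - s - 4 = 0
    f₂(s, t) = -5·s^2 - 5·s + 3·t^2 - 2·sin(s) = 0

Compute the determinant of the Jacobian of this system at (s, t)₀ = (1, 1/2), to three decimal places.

J = [[10·s·t - 10·s + t - 1, 5·s^2 + s], [-10·s - 2·cos(s) - 5, 6·t]].
At the point, J = [[-5.500, 6.000], [-16.08060, 3.000]].
det J = 79.984.

79.984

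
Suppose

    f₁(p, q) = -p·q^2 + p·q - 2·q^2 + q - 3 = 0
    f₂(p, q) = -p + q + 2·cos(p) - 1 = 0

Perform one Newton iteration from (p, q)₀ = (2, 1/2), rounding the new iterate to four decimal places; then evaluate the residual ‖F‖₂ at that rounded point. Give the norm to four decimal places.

At (2, 1/2): F = (-2.5000, -3.332294).
Jacobian J = [[-q^2 + q, -2·p·q + p - 4·q + 1], [-2·sin(p) - 1, 1]].
At the point, J = [[0.2500, -1.0000], [-2.818595, 1.0000]] (det J = -2.568595).
Solving J·Δ = −F gives Δ = (-2.2706, -3.0677).
Then the next iterate is (p, q)₁ = (-0.2706, -2.5677).
Re-evaluating at (-0.2706, -2.5677): F = (-16.274959, -1.369879), so ‖F‖₂ = 16.3325.

16.3325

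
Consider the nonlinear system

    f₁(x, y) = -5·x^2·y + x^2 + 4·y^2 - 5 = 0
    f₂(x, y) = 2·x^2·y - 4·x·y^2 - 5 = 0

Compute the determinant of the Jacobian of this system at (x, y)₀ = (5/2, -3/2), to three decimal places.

768.250

J = [[-10·x·y + 2·x, -5·x^2 + 8·y], [4·x·y - 4·y^2, 2·x^2 - 8·x·y]].
At the point, J = [[42.500, -43.250], [-24.000, 42.500]].
det J = 768.250.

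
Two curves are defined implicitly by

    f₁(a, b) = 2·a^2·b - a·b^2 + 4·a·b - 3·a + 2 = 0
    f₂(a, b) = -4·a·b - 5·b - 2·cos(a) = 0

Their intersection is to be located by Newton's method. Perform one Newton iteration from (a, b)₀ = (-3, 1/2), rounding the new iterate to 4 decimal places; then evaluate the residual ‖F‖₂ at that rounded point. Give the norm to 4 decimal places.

5.2348

At (-3, 1/2): F = (14.7500, 5.479985).
Jacobian J = [[4·a·b - b^2 + 4·b - 3, 2·a^2 - 2·a·b + 4·a], [-4·b + 2·sin(a), -4·a - 5]].
At the point, J = [[-7.2500, 9.0000], [-2.282240, 7.0000]] (det J = -30.209840).
Solving J·Δ = −F gives Δ = (1.7852, -0.2008).
Then the next iterate is (a, b)₁ = (-1.2148, 0.2992).
Re-evaluating at (-1.2148, 0.2992): F = (5.182359, -0.739176), so ‖F‖₂ = 5.2348.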